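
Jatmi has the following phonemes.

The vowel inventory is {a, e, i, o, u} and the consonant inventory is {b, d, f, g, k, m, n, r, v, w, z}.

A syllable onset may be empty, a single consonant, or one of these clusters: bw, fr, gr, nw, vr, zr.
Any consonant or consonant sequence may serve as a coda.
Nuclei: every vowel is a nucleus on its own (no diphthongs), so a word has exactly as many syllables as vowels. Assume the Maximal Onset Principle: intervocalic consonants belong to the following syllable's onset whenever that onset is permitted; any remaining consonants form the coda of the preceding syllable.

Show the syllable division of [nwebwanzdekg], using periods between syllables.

The vowels are e, a, e — 3 nuclei, so 3 syllables.
V1 /e/ – V2 /a/: /bw/ — entire cluster is a permitted onset → onset /bw/, coda ∅.
V2 /a/ – V3 /e/: /nzd/ splits as /nz/ + /d/ (/d/ is the longest suffix that is a licit onset).

nwe.bwanz.dekg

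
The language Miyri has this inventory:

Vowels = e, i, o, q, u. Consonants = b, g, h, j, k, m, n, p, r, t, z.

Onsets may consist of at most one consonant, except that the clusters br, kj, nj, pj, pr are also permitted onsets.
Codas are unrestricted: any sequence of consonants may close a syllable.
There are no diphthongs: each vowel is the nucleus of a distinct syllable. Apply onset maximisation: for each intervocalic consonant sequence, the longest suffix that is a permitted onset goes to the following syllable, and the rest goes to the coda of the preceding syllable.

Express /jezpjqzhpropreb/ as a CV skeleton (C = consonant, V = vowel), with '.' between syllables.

The vowels are e, q, o, e — 4 nuclei, so 4 syllables.
σ1/σ2 boundary: /zpj/ splits as /z/ + /pj/ (/pj/ is the longest suffix that is a licit onset).
σ2/σ3 boundary: cluster /zhpr/ — the longest permitted-onset suffix is /pr/; onset = /pr/, preceding coda = /zh/.
σ3/σ4 boundary: /pr/ is a licit onset in full, so it all attaches to the next syllable.
Putting it together: jez.pjqzh.pro.preb.
Mapping each syllable to C/V: /jez/ → CVC, /pjqzh/ → CCVCC, /pro/ → CCV, /preb/ → CCVC.

CVC.CCVCC.CCV.CCVC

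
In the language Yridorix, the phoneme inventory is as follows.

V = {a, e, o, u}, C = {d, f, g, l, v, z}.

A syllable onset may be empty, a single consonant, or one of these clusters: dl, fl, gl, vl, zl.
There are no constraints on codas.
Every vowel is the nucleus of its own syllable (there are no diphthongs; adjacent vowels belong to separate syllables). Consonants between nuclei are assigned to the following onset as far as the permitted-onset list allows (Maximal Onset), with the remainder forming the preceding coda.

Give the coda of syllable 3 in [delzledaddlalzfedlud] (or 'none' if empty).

d

The vowels are e, e, a, a, e, u — 6 nuclei, so 6 syllables.
σ1/σ2 boundary: /lzl/; trying suffixes from longest down, /zl/ is the first permitted one, so coda /l/ | onset /zl/.
σ2/σ3 boundary: /d/ is a single consonant, so it becomes the next onset.
σ3/σ4 boundary: cluster /ddl/ — the longest permitted-onset suffix is /dl/; onset = /dl/, preceding coda = /d/.
σ4/σ5 boundary: cluster /lzf/ — the longest permitted-onset suffix is /f/; onset = /f/, preceding coda = /lz/.
σ5/σ6 boundary: /dl/ — entire cluster is a permitted onset → onset /dl/, coda ∅.
So the parse is del.zle.dad.dlalz.fe.dlud.
Syllable 3 is /dad/: onset /d/, nucleus /a/, coda /d/.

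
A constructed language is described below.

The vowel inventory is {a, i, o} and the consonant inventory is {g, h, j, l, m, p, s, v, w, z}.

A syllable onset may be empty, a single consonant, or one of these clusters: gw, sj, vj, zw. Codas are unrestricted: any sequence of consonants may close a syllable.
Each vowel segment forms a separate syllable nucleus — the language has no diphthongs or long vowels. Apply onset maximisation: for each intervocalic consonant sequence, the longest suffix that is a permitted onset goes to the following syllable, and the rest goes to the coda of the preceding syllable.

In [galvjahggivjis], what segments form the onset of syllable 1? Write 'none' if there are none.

g

Vowels present: a, a, i, i; each is a nucleus, giving 4 syllables.
σ1/σ2 boundary: /lvj/; trying suffixes from longest down, /vj/ is the first permitted one, so coda /l/ | onset /vj/.
σ2/σ3 boundary: /hgg/ — longest licit onset from the right is /g/, leaving /hg/ as coda.
σ3/σ4 boundary: /vj/ — entire cluster is a permitted onset → onset /vj/, coda ∅.
So the parse is gal.vjahg.gi.vjis.
Syllable 1 is /gal/: onset /g/, nucleus /a/, coda /l/.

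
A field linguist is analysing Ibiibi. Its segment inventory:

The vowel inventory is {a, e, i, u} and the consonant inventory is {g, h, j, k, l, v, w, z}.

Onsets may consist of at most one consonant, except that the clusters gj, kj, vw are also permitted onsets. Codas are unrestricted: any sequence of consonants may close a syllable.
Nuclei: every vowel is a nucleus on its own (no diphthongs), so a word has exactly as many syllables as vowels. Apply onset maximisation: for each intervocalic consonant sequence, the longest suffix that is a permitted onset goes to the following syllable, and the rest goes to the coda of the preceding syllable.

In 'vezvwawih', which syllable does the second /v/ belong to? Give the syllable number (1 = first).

2

Vowels present: e, a, i; each is a nucleus, giving 3 syllables.
V1 /e/ – V2 /a/: /zvw/ — longest licit onset from the right is /vw/, leaving /z/ as coda.
V2 /a/ – V3 /i/: just /w/ — single C goes to the following onset.
Putting it together: vez.vwa.wih.
The second /v/ is in the onset of syllable 2 (/vwa/).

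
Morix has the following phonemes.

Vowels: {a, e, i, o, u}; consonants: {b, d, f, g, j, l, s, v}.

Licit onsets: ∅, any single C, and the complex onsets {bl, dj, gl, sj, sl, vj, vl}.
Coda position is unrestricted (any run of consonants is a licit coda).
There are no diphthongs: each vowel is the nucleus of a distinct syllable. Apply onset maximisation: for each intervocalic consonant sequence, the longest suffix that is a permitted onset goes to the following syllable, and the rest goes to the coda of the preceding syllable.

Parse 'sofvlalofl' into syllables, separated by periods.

sof.vla.lofl

Vowels present: o, a, o; each is a nucleus, giving 3 syllables.
Between /o/ (V1) and /a/ (V2): cluster /fvl/ — the longest permitted-onset suffix is /vl/; onset = /vl/, preceding coda = /f/.
Between /a/ (V2) and /o/ (V3): /l/ is a single consonant, so it becomes the next onset.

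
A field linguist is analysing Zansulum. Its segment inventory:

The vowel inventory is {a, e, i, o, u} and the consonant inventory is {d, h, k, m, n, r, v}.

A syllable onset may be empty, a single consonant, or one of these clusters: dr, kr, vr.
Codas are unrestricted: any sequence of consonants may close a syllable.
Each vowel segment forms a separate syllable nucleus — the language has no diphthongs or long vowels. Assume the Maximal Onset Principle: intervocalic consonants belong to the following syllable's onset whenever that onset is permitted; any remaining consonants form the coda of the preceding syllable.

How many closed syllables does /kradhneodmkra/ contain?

2

Nuclei (vowels): a, e, o, a → 4 syllables.
Between /a/ (V1) and /e/ (V2): /dhn/; trying suffixes from longest down, /n/ is the first permitted one, so coda /dh/ | onset /n/.
Between /e/ (V2) and /o/ (V3): hiatus — the boundary sits between the two vowels.
Between /o/ (V3) and /a/ (V4): cluster /dmkr/ — the longest permitted-onset suffix is /kr/; onset = /kr/, preceding coda = /dm/.
Result: kradh.ne.odm.kra.
Classifying each syllable: /kradh/ (closed), /ne/ (open), /odm/ (closed), /kra/ (open).
Closed syllables: 2.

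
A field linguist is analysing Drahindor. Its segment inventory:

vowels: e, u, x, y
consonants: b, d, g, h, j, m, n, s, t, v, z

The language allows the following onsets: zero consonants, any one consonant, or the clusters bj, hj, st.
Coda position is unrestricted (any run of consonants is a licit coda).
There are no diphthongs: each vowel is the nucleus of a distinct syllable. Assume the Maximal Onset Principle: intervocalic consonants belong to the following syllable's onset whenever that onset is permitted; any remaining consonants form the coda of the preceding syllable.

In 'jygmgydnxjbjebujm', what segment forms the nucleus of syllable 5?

u

Vowels present: y, y, x, e, u; each is a nucleus, giving 5 syllables.
The fifth nucleus (vowel 5 from the left) is /u/.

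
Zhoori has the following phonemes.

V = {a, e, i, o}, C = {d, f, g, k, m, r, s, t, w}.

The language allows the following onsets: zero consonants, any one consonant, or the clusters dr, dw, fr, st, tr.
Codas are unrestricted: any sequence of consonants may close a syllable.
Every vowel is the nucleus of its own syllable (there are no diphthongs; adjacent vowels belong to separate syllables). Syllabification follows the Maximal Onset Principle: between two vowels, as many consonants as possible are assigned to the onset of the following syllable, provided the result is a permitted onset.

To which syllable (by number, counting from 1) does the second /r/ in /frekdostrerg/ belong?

3

Nuclei (vowels): e, o, e → 3 syllables.
/e…o/ gap (V1→V2): /kd/; trying suffixes from longest down, /d/ is the first permitted one, so coda /k/ | onset /d/.
/o…e/ gap (V2→V3): /str/ splits as /s/ + /tr/ (/tr/ is the longest suffix that is a licit onset).
Result: frek.dos.trerg.
The second /r/ is in the onset of syllable 3 (/trerg/).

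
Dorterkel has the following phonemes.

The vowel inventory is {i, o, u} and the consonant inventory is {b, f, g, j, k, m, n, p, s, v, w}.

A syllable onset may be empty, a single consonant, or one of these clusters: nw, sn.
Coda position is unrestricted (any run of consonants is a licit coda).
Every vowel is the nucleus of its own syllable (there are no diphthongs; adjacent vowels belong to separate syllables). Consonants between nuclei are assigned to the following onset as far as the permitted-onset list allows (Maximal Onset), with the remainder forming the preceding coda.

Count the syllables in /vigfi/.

2

The vowels are i, i — 2 nuclei, so 2 syllables.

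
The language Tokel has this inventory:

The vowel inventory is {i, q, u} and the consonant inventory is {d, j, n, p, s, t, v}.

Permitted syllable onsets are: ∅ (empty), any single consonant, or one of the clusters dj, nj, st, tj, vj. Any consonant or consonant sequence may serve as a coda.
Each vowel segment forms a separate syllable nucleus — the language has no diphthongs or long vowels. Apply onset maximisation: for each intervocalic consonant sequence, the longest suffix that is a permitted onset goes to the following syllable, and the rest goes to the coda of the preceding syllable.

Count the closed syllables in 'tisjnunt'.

The vowels are i, u — 2 nuclei, so 2 syllables.
Between /i/ (V1) and /u/ (V2): cluster /sjn/ — the longest permitted-onset suffix is /n/; onset = /n/, preceding coda = /sj/.
So the parse is tisj.nunt.
Classifying each syllable: /tisj/ (closed), /nunt/ (closed).
Closed syllables: 2.

2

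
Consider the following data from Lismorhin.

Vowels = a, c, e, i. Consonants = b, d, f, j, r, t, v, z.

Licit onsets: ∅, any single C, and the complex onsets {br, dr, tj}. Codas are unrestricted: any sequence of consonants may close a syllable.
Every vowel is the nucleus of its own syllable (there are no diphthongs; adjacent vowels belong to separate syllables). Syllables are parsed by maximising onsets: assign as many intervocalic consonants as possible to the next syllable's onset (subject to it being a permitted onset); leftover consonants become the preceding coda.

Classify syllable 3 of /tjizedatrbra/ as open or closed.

closed

Vowels present: i, e, a, a; each is a nucleus, giving 4 syllables.
V1 /i/ – V2 /e/: /z/ → onset of the next syllable (single consonants are always licit onsets).
V2 /e/ – V3 /a/: /d/ is a single consonant, so it becomes the next onset.
V3 /a/ – V4 /a/: cluster /trbr/ — the longest permitted-onset suffix is /br/; onset = /br/, preceding coda = /tr/.
Syllabification: tji.ze.datr.bra.
Syllable 3 is /datr/ with coda /tr/, so it is closed.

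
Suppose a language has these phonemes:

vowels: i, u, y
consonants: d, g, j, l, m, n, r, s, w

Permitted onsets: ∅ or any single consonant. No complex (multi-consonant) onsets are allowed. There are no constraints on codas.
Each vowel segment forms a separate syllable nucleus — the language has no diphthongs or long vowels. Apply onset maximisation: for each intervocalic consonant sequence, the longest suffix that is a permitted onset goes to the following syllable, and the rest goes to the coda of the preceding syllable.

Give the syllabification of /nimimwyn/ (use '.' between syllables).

Vowels present: i, i, y; each is a nucleus, giving 3 syllables.
σ1/σ2 boundary: /m/ is a single consonant, so it becomes the next onset.
σ2/σ3 boundary: cluster /mw/ — the longest permitted-onset suffix is /w/; onset = /w/, preceding coda = /m/.

ni.mim.wyn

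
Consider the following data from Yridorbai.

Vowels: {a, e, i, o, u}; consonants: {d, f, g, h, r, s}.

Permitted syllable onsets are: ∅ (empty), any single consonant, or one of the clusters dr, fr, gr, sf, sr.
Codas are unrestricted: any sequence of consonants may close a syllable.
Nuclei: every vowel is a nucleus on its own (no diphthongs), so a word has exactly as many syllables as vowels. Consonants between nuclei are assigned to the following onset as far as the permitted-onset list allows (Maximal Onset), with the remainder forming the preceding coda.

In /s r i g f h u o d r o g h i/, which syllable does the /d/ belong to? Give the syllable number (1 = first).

Nuclei (vowels): i, u, o, o, i → 5 syllables.
V1 /i/ – V2 /u/: cluster /gfh/ — the longest permitted-onset suffix is /h/; onset = /h/, preceding coda = /gf/.
V2 /u/ – V3 /o/: nothing intervenes; syllable break is V.V.
V3 /o/ – V4 /o/: cluster /dr/ — /dr/ is itself a permitted onset, so the whole cluster goes right; preceding coda = ∅.
V4 /o/ – V5 /i/: /gh/ splits as /g/ + /h/ (/h/ is the longest suffix that is a licit onset).
So the parse is srigf.hu.o.drog.hi.
The /d/ is in the onset of syllable 4 (/drog/).

4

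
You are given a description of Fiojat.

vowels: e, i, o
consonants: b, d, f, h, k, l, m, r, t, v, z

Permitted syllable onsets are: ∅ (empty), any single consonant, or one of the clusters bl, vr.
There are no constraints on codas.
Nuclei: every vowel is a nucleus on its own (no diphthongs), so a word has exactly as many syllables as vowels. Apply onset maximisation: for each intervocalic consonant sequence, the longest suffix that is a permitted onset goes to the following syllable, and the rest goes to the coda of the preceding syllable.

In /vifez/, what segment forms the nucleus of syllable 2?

Nuclei (vowels): i, e → 2 syllables.
The second nucleus (vowel 2 from the left) is /e/.

e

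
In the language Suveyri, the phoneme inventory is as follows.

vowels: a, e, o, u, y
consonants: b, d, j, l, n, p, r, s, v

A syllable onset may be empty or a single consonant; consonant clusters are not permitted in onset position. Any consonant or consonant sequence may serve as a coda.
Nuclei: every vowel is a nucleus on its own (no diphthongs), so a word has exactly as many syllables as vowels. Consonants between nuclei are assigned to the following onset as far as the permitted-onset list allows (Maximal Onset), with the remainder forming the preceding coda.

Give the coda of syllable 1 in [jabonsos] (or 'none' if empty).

none

Nuclei (vowels): a, o, o → 3 syllables.
V1 /a/ – V2 /o/: /b/ → onset of the next syllable (single consonants are always licit onsets).
V2 /o/ – V3 /o/: /ns/; trying suffixes from longest down, /s/ is the first permitted one, so coda /n/ | onset /s/.
So the parse is ja.bon.sos.
Syllable 1 is /ja/: onset /j/, nucleus /a/, coda ∅.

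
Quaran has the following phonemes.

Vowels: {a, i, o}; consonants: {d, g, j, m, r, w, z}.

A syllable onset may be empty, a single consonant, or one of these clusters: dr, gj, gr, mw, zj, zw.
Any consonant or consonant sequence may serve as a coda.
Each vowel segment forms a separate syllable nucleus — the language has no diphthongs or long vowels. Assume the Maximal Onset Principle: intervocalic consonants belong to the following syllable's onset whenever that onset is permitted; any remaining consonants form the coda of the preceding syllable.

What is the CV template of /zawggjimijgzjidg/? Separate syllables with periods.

CVCC.CCV.CVCC.CCVCC

Nuclei (vowels): a, i, i, i → 4 syllables.
/a…i/ gap (V1→V2): /wggj/ splits as /wg/ + /gj/ (/gj/ is the longest suffix that is a licit onset).
/i…i/ gap (V2→V3): just /m/ — single C goes to the following onset.
/i…i/ gap (V3→V4): /jgzj/ splits as /jg/ + /zj/ (/zj/ is the longest suffix that is a licit onset).
Syllabification: zawg.gji.mijg.zjidg.
Mapping each syllable to C/V: /zawg/ → CVCC, /gji/ → CCV, /mijg/ → CVCC, /zjidg/ → CCVCC.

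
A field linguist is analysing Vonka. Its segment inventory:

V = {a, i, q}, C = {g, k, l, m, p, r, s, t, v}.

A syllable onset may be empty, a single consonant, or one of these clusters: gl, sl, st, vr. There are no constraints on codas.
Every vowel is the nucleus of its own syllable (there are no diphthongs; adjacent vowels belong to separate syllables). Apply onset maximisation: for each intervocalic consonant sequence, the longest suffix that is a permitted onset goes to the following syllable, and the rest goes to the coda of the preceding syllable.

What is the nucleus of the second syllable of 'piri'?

i

The vowels are i, i — 2 nuclei, so 2 syllables.
The second nucleus (vowel 2 from the left) is /i/.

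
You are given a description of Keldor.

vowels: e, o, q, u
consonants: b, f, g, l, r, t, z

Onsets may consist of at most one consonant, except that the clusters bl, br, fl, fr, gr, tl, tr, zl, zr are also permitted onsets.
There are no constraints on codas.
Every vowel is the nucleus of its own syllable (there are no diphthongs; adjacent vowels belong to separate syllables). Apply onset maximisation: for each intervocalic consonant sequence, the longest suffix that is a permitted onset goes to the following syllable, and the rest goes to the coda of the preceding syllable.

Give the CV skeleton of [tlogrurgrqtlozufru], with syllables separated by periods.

Nuclei (vowels): o, u, q, o, u, u → 6 syllables.
Between /o/ (V1) and /u/ (V2): /gr/ is a licit onset in full, so it all attaches to the next syllable.
Between /u/ (V2) and /q/ (V3): /rgr/; trying suffixes from longest down, /gr/ is the first permitted one, so coda /r/ | onset /gr/.
Between /q/ (V3) and /o/ (V4): /tl/ — entire cluster is a permitted onset → onset /tl/, coda ∅.
Between /o/ (V4) and /u/ (V5): just /z/ — single C goes to the following onset.
Between /u/ (V5) and /u/ (V6): /fr/ is a licit onset in full, so it all attaches to the next syllable.
Putting it together: tlo.grur.grq.tlo.zu.fru.
Mapping each syllable to C/V: /tlo/ → CCV, /grur/ → CCVC, /grq/ → CCV, /tlo/ → CCV, /zu/ → CV, /fru/ → CCV.

CCV.CCVC.CCV.CCV.CV.CCV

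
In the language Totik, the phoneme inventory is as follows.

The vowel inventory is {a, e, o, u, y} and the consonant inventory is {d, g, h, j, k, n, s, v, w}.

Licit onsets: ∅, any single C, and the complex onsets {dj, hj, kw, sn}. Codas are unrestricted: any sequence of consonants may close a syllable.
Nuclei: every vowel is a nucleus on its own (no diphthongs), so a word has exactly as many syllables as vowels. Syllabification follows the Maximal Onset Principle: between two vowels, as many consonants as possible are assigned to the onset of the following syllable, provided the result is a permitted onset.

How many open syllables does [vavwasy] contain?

2

The vowels are a, a, y — 3 nuclei, so 3 syllables.
σ1/σ2 boundary: cluster /vw/ — the longest permitted-onset suffix is /w/; onset = /w/, preceding coda = /v/.
σ2/σ3 boundary: /s/ is a single consonant, so it becomes the next onset.
Result: vav.wa.sy.
Classifying each syllable: /vav/ (closed), /wa/ (open), /sy/ (open).
Open syllables: 2.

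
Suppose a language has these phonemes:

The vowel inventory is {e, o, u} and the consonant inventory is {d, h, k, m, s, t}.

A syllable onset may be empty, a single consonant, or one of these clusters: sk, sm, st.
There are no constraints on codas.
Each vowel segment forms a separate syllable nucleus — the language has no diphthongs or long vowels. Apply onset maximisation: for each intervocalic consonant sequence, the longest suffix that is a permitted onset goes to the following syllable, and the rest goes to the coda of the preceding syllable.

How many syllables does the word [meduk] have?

The vowels are e, u — 2 nuclei, so 2 syllables.

2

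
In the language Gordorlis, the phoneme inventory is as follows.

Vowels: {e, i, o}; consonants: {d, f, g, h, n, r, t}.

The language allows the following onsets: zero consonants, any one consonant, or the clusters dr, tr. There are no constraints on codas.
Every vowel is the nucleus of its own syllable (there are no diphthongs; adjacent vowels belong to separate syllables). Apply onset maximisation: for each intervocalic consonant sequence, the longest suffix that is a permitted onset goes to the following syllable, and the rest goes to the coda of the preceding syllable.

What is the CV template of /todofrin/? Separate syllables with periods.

CV.CVC.CVC

The vowels are o, o, i — 3 nuclei, so 3 syllables.
Between /o/ (V1) and /o/ (V2): /d/ → onset of the next syllable (single consonants are always licit onsets).
Between /o/ (V2) and /i/ (V3): /fr/ — longest licit onset from the right is /r/, leaving /f/ as coda.
Putting it together: to.dof.rin.
Mapping each syllable to C/V: /to/ → CV, /dof/ → CVC, /rin/ → CVC.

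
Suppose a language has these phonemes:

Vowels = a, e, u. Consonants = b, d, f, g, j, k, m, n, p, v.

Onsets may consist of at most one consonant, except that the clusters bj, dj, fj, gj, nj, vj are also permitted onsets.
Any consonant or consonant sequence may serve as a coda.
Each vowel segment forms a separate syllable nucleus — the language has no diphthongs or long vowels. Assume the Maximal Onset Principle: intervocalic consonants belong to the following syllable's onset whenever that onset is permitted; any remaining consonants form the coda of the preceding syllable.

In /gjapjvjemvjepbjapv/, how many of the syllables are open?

0

Nuclei (vowels): a, e, e, a → 4 syllables.
σ1/σ2 boundary: cluster /pjvj/ — the longest permitted-onset suffix is /vj/; onset = /vj/, preceding coda = /pj/.
σ2/σ3 boundary: /mvj/; trying suffixes from longest down, /vj/ is the first permitted one, so coda /m/ | onset /vj/.
σ3/σ4 boundary: /pbj/; trying suffixes from longest down, /bj/ is the first permitted one, so coda /p/ | onset /bj/.
So the parse is gjapj.vjem.vjep.bjapv.
Classifying each syllable: /gjapj/ (closed), /vjem/ (closed), /vjep/ (closed), /bjapv/ (closed).
Open syllables: 0.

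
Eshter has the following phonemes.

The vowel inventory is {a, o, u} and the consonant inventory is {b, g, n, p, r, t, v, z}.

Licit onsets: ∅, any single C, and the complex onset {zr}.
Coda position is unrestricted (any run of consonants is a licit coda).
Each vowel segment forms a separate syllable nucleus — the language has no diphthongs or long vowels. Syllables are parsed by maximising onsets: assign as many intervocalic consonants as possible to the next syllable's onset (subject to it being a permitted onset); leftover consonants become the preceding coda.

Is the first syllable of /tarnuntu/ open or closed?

The vowels are a, u, u — 3 nuclei, so 3 syllables.
Between /a/ (V1) and /u/ (V2): /rn/ splits as /r/ + /n/ (/n/ is the longest suffix that is a licit onset).
Between /u/ (V2) and /u/ (V3): cluster /nt/ — the longest permitted-onset suffix is /t/; onset = /t/, preceding coda = /n/.
Putting it together: tar.nun.tu.
Syllable 1 is /tar/ with coda /r/, so it is closed.

closed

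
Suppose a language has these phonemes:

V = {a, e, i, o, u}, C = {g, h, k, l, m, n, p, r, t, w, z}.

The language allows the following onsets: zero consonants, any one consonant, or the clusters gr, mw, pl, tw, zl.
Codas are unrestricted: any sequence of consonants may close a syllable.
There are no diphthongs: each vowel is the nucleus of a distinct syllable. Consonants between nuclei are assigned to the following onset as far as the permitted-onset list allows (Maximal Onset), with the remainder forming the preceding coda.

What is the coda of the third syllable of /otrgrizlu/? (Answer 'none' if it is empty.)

none

Nuclei (vowels): o, i, u → 3 syllables.
σ1/σ2 boundary: /trgr/ — longest licit onset from the right is /gr/, leaving /tr/ as coda.
σ2/σ3 boundary: /zl/ is a licit onset in full, so it all attaches to the next syllable.
Putting it together: otr.gri.zlu.
Syllable 3 is /zlu/: onset /zl/, nucleus /u/, coda ∅.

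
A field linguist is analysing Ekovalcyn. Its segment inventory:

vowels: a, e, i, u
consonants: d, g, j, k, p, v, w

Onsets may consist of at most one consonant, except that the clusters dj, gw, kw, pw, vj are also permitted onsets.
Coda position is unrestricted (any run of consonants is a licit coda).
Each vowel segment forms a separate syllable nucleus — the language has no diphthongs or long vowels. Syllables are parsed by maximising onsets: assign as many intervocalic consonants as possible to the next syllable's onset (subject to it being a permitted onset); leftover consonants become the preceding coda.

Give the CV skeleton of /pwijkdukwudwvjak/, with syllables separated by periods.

The vowels are i, u, u, a — 4 nuclei, so 4 syllables.
/i…u/ gap (V1→V2): /jkd/ — longest licit onset from the right is /d/, leaving /jk/ as coda.
/u…u/ gap (V2→V3): /kw/ is a licit onset in full, so it all attaches to the next syllable.
/u…a/ gap (V3→V4): /dwvj/ splits as /dw/ + /vj/ (/vj/ is the longest suffix that is a licit onset).
So the parse is pwijk.du.kwudw.vjak.
Mapping each syllable to C/V: /pwijk/ → CCVCC, /du/ → CV, /kwudw/ → CCVCC, /vjak/ → CCVC.

CCVCC.CV.CCVCC.CCVC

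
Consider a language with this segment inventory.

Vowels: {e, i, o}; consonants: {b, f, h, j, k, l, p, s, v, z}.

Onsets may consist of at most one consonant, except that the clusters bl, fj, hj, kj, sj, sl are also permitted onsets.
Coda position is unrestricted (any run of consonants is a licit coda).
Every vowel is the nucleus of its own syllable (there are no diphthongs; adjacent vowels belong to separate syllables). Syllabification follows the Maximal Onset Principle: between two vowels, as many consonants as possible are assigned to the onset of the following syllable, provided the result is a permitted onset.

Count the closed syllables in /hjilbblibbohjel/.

3

The vowels are i, i, o, e — 4 nuclei, so 4 syllables.
σ1/σ2 boundary: /lbbl/ — longest licit onset from the right is /bl/, leaving /lb/ as coda.
σ2/σ3 boundary: /bb/ — longest licit onset from the right is /b/, leaving /b/ as coda.
σ3/σ4 boundary: /hj/ — entire cluster is a permitted onset → onset /hj/, coda ∅.
Putting it together: hjilb.blib.bo.hjel.
Classifying each syllable: /hjilb/ (closed), /blib/ (closed), /bo/ (open), /hjel/ (closed).
Closed syllables: 3.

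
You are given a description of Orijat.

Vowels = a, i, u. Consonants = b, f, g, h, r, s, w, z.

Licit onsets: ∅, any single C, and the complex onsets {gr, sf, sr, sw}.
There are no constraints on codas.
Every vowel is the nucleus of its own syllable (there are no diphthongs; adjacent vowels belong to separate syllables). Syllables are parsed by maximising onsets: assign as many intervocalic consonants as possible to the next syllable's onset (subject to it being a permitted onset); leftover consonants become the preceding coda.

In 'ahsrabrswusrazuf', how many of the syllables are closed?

3

The vowels are a, a, u, a, u — 5 nuclei, so 5 syllables.
Between /a/ (V1) and /a/ (V2): /hsr/ — longest licit onset from the right is /sr/, leaving /h/ as coda.
Between /a/ (V2) and /u/ (V3): cluster /brsw/ — the longest permitted-onset suffix is /sw/; onset = /sw/, preceding coda = /br/.
Between /u/ (V3) and /a/ (V4): cluster /sr/ — /sr/ is itself a permitted onset, so the whole cluster goes right; preceding coda = ∅.
Between /a/ (V4) and /u/ (V5): /z/ is a single consonant, so it becomes the next onset.
Result: ah.srabr.swu.sra.zuf.
Classifying each syllable: /ah/ (closed), /srabr/ (closed), /swu/ (open), /sra/ (open), /zuf/ (closed).
Closed syllables: 3.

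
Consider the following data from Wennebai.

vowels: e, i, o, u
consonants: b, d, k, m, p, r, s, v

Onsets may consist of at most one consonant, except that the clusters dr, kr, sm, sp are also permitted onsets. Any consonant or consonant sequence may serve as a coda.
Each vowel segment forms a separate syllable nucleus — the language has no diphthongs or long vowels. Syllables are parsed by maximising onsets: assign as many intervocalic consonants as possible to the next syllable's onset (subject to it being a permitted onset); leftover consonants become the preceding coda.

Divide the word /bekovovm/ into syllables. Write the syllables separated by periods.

be.ko.vovm

The vowels are e, o, o — 3 nuclei, so 3 syllables.
V1 /e/ – V2 /o/: /k/ → onset of the next syllable (single consonants are always licit onsets).
V2 /o/ – V3 /o/: just /v/ — single C goes to the following onset.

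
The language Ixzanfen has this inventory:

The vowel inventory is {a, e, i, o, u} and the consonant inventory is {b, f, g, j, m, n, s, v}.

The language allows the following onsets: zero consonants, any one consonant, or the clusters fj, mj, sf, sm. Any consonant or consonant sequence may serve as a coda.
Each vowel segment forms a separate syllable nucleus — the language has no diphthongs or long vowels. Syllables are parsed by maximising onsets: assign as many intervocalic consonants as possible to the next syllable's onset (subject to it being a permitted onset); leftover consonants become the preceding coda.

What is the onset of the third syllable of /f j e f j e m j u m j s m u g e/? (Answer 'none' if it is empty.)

Vowels present: e, e, u, u, e; each is a nucleus, giving 5 syllables.
σ1/σ2 boundary: /fj/ is a licit onset in full, so it all attaches to the next syllable.
σ2/σ3 boundary: /mj/ — entire cluster is a permitted onset → onset /mj/, coda ∅.
σ3/σ4 boundary: /mjsm/ splits as /mj/ + /sm/ (/sm/ is the longest suffix that is a licit onset).
σ4/σ5 boundary: /g/ is a single consonant, so it becomes the next onset.
Syllabification: fje.fje.mjumj.smu.ge.
Syllable 3 is /mjumj/: onset /mj/, nucleus /u/, coda /mj/.

mj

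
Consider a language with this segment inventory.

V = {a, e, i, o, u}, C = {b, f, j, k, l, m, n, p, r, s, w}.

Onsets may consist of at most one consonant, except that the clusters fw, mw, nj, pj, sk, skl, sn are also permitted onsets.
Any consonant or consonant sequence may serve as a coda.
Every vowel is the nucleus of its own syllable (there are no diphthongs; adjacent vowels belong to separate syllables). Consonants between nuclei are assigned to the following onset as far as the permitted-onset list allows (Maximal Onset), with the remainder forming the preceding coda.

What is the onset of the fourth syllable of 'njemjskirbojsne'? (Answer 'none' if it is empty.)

sn

Nuclei (vowels): e, i, o, e → 4 syllables.
σ1/σ2 boundary: /mjsk/ — longest licit onset from the right is /sk/, leaving /mj/ as coda.
σ2/σ3 boundary: /rb/ — longest licit onset from the right is /b/, leaving /r/ as coda.
σ3/σ4 boundary: /jsn/; trying suffixes from longest down, /sn/ is the first permitted one, so coda /j/ | onset /sn/.
So the parse is njemj.skir.boj.sne.
Syllable 4 is /sne/: onset /sn/, nucleus /e/, coda ∅.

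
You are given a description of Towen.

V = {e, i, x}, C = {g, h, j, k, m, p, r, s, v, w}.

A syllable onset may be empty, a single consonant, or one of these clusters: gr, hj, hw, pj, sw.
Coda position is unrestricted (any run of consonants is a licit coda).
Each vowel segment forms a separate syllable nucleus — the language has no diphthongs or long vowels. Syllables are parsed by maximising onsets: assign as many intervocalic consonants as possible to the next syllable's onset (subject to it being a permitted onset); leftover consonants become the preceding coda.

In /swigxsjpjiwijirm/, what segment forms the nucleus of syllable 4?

Nuclei (vowels): i, x, i, i, i → 5 syllables.
The fourth nucleus (vowel 4 from the left) is /i/.

i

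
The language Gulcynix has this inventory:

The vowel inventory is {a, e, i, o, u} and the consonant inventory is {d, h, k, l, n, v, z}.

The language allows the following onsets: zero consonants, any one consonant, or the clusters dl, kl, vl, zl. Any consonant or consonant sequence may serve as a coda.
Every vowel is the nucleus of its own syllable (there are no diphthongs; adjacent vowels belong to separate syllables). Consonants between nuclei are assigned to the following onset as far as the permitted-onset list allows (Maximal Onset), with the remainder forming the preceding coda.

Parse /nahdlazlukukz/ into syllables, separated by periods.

Nuclei (vowels): a, a, u, u → 4 syllables.
Between /a/ (V1) and /a/ (V2): /hdl/ — longest licit onset from the right is /dl/, leaving /h/ as coda.
Between /a/ (V2) and /u/ (V3): /zl/ — entire cluster is a permitted onset → onset /zl/, coda ∅.
Between /u/ (V3) and /u/ (V4): /k/ → onset of the next syllable (single consonants are always licit onsets).

nah.dla.zlu.kukz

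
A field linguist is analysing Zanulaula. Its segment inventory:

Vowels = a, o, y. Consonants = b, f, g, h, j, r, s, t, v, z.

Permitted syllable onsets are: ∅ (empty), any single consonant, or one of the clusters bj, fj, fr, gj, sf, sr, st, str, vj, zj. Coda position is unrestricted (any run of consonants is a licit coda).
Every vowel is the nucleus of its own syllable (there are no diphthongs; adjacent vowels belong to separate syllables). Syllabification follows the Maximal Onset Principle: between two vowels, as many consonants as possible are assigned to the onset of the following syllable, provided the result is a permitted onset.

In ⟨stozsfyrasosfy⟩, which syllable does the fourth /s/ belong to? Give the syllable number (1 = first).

Nuclei (vowels): o, y, a, o, y → 5 syllables.
V1 /o/ – V2 /y/: cluster /zsf/ — the longest permitted-onset suffix is /sf/; onset = /sf/, preceding coda = /z/.
V2 /y/ – V3 /a/: /r/ → onset of the next syllable (single consonants are always licit onsets).
V3 /a/ – V4 /o/: /s/ is a single consonant, so it becomes the next onset.
V4 /o/ – V5 /y/: cluster /sf/ — /sf/ is itself a permitted onset, so the whole cluster goes right; preceding coda = ∅.
Putting it together: stoz.sfy.ra.so.sfy.
The fourth /s/ is in the onset of syllable 5 (/sfy/).

5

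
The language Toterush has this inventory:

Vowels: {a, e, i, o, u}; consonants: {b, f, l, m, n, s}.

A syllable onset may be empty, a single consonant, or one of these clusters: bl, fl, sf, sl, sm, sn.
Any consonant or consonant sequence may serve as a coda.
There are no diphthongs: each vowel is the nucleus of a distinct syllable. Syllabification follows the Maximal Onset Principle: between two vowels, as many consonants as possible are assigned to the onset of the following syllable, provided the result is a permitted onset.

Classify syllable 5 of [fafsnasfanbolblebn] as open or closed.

closed

Nuclei (vowels): a, a, a, o, e → 5 syllables.
σ1/σ2 boundary: /fsn/ splits as /f/ + /sn/ (/sn/ is the longest suffix that is a licit onset).
σ2/σ3 boundary: /sf/ — entire cluster is a permitted onset → onset /sf/, coda ∅.
σ3/σ4 boundary: /nb/; trying suffixes from longest down, /b/ is the first permitted one, so coda /n/ | onset /b/.
σ4/σ5 boundary: /lbl/ — longest licit onset from the right is /bl/, leaving /l/ as coda.
So the parse is faf.sna.sfan.bol.blebn.
Syllable 5 is /blebn/ with coda /bn/, so it is closed.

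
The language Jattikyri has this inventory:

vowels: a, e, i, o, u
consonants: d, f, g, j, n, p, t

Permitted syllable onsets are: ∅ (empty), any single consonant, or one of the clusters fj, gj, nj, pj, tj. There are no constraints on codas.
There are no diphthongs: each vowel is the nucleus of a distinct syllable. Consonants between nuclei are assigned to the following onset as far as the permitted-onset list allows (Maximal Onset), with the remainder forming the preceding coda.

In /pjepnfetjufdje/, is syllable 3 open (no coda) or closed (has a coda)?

closed

Vowels present: e, e, u, e; each is a nucleus, giving 4 syllables.
/e…e/ gap (V1→V2): /pnf/ — longest licit onset from the right is /f/, leaving /pn/ as coda.
/e…u/ gap (V2→V3): /tj/ is a licit onset in full, so it all attaches to the next syllable.
/u…e/ gap (V3→V4): cluster /fdj/ — the longest permitted-onset suffix is /j/; onset = /j/, preceding coda = /fd/.
Putting it together: pjepn.fe.tjufd.je.
Syllable 3 is /tjufd/ with coda /fd/, so it is closed.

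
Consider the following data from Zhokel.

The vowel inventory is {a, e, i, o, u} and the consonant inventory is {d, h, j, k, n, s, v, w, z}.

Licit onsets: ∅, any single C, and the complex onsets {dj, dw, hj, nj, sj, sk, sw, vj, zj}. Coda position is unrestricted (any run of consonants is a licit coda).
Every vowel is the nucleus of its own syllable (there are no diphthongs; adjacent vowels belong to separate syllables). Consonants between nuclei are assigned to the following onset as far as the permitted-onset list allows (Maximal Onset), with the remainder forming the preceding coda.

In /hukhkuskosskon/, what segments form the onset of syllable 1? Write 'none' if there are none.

h

The vowels are u, u, o, o — 4 nuclei, so 4 syllables.
/u…u/ gap (V1→V2): /khk/ — longest licit onset from the right is /k/, leaving /kh/ as coda.
/u…o/ gap (V2→V3): cluster /sk/ — /sk/ is itself a permitted onset, so the whole cluster goes right; preceding coda = ∅.
/o…o/ gap (V3→V4): /ssk/; trying suffixes from longest down, /sk/ is the first permitted one, so coda /s/ | onset /sk/.
Result: hukh.ku.skos.skon.
Syllable 1 is /hukh/: onset /h/, nucleus /u/, coda /kh/.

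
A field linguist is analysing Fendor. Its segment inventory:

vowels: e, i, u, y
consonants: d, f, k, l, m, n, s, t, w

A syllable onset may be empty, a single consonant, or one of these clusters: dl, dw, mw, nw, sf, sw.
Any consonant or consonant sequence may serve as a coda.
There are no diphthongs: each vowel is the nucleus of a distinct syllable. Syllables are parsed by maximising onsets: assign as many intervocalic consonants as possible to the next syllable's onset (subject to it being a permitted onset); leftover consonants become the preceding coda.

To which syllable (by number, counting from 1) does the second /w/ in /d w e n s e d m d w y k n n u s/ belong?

Vowels present: e, e, y, u; each is a nucleus, giving 4 syllables.
σ1/σ2 boundary: /ns/ — longest licit onset from the right is /s/, leaving /n/ as coda.
σ2/σ3 boundary: /dmdw/ splits as /dm/ + /dw/ (/dw/ is the longest suffix that is a licit onset).
σ3/σ4 boundary: /knn/ splits as /kn/ + /n/ (/n/ is the longest suffix that is a licit onset).
So the parse is dwen.sedm.dwykn.nus.
The second /w/ is in the onset of syllable 3 (/dwykn/).

3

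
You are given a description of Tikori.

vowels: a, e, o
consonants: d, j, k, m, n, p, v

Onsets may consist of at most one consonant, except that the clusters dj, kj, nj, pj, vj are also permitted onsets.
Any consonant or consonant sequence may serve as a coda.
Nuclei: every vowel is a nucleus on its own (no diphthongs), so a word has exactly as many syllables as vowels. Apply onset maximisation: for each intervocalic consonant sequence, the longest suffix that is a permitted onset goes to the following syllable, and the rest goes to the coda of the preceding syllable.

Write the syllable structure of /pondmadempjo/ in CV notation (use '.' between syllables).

The vowels are o, a, e, o — 4 nuclei, so 4 syllables.
Between /o/ (V1) and /a/ (V2): /ndm/ — longest licit onset from the right is /m/, leaving /nd/ as coda.
Between /a/ (V2) and /e/ (V3): /d/ is a single consonant, so it becomes the next onset.
Between /e/ (V3) and /o/ (V4): /mpj/; trying suffixes from longest down, /pj/ is the first permitted one, so coda /m/ | onset /pj/.
So the parse is pond.ma.dem.pjo.
Mapping each syllable to C/V: /pond/ → CVCC, /ma/ → CV, /dem/ → CVC, /pjo/ → CCV.

CVCC.CV.CVC.CCV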